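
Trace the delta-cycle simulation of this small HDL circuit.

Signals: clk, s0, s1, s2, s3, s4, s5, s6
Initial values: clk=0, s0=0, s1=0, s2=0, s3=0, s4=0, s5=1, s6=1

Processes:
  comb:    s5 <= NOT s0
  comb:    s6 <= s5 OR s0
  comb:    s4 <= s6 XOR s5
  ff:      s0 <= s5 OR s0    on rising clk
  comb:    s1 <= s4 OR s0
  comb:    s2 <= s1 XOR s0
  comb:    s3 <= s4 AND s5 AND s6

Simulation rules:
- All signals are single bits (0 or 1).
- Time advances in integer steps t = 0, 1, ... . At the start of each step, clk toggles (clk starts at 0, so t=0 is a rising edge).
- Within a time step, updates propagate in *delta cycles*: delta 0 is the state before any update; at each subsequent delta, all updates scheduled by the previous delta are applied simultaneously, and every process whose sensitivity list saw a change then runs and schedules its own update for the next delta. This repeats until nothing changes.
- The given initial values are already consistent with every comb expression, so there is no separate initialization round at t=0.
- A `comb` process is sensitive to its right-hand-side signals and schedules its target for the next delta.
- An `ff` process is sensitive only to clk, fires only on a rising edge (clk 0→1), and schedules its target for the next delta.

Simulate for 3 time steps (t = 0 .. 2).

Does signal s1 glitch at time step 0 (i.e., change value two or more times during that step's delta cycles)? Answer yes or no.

t0.Δ0 s3=0 clk=0 s0=0 s4=0 s6=1 s2=0 s5=1 s1=0
t0.Δ1 s3=0 clk=1 s0=0 s4=0 s6=1 s2=0 s5=1 s1=0
t0.Δ2 s3=0 clk=1 s0=1 s4=0 s6=1 s2=0 s5=1 s1=0
t0.Δ3 s3=0 clk=1 s0=1 s4=0 s6=1 s2=1 s5=0 s1=1
t0.Δ4 s3=0 clk=1 s0=1 s4=1 s6=1 s2=0 s5=0 s1=1
t1.Δ0 s3=0 clk=1 s0=1 s4=1 s6=1 s2=0 s5=0 s1=1
t1.Δ1 s3=0 clk=0 s0=1 s4=1 s6=1 s2=0 s5=0 s1=1
t2.Δ0 s3=0 clk=0 s0=1 s4=1 s6=1 s2=0 s5=0 s1=1
t2.Δ1 s3=0 clk=1 s0=1 s4=1 s6=1 s2=0 s5=0 s1=1

no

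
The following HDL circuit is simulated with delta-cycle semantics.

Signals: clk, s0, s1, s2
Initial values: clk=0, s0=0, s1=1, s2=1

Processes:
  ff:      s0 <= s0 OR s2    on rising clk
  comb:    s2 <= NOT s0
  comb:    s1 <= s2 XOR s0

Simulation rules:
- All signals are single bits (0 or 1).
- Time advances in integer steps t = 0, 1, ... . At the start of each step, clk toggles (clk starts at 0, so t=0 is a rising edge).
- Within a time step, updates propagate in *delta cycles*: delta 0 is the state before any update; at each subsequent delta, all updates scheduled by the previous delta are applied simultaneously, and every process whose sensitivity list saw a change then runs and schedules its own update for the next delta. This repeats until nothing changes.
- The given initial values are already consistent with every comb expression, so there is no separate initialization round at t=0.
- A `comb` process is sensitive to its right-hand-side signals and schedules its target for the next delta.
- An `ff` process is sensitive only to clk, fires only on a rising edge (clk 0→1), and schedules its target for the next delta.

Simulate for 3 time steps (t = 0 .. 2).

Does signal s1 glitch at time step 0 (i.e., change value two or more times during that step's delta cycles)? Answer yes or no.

yes

[bits: s0,clk,s2,s1]
t=0: Δ0=0011 Δ1=0111 Δ2=1111 Δ3=1100 Δ4=1101 | 4Δ
t=1: Δ0=1101 Δ1=1001 | 1Δ
t=2: Δ0=1001 Δ1=1101 | 1Δ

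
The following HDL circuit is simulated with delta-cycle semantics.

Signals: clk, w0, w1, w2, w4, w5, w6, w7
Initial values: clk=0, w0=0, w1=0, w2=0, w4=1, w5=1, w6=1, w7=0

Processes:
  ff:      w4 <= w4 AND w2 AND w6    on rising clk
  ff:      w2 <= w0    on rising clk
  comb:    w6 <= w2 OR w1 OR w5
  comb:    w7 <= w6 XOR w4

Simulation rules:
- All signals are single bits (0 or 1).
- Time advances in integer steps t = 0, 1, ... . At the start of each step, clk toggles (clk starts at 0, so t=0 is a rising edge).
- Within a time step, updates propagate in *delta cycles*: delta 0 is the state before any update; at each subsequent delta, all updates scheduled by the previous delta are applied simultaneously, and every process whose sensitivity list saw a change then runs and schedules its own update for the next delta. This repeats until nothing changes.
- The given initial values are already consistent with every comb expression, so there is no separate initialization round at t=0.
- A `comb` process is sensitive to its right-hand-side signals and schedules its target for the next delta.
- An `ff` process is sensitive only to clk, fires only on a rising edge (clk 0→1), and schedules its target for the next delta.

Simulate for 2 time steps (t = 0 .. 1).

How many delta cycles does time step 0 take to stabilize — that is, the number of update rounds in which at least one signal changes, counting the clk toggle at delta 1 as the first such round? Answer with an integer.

[bits: clk,w7,w6,w2,w1,w5,w4,w0]
t=0: Δ0=00100110 Δ1=10100110 Δ2=10100100 Δ3=11100100 | 3Δ
t=1: Δ0=11100100 Δ1=01100100 | 1Δ

3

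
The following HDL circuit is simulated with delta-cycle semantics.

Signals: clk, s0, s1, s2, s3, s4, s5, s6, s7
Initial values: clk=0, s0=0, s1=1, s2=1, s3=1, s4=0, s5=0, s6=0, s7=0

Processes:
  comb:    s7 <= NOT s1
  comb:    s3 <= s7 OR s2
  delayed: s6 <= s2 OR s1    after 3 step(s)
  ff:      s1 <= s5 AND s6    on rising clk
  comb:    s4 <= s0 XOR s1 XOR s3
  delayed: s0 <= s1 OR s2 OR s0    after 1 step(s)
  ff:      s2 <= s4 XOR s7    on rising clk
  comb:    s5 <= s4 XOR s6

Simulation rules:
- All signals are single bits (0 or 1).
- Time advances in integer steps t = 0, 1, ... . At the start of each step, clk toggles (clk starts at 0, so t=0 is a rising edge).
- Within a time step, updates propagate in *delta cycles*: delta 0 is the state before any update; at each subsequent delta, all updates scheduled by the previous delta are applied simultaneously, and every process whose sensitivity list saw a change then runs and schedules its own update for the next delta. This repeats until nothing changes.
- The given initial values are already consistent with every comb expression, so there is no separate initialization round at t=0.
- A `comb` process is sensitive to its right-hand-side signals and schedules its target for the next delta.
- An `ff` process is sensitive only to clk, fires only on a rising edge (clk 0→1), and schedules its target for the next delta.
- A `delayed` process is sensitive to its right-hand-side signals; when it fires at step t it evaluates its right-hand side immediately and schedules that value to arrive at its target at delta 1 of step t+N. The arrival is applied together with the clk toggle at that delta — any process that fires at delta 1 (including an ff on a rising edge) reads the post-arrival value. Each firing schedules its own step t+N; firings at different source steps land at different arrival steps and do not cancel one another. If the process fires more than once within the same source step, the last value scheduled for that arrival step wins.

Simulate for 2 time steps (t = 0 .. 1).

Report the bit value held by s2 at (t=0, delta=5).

0

[bits: clk,s4,s2,s0,s5,s7,s3,s6,s1]
t=0: Δ0=001000101 Δ1=101000101 Δ2=100000100 Δ3=110001000 Δ4=100011100 Δ5=110001100 Δ6=110011100 | 6Δ
t=1: Δ0=110011100 Δ1=010011100 | 1Δ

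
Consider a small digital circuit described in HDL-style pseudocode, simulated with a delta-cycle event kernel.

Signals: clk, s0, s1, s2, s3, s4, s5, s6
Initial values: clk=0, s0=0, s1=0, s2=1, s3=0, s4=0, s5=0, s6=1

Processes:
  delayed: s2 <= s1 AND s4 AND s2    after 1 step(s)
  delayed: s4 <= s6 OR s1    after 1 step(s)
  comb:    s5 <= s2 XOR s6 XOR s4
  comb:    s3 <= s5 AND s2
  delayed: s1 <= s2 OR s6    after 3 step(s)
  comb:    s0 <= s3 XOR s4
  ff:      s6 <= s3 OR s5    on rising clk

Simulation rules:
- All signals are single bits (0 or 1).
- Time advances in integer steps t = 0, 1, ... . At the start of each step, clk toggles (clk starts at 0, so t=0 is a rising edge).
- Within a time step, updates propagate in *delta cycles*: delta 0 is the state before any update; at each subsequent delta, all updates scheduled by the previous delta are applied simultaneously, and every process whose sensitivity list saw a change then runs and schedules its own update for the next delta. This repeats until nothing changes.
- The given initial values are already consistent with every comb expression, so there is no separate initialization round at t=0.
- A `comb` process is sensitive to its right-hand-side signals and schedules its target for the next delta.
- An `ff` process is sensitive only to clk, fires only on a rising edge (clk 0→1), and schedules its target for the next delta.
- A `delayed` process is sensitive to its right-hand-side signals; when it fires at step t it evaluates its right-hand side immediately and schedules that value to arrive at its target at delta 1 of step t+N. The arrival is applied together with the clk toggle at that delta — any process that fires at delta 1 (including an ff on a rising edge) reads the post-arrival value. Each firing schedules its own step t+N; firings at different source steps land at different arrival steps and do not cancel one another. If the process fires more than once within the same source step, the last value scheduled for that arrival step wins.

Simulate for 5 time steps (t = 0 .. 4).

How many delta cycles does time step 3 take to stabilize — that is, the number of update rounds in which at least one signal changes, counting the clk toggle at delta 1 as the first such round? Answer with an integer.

t0.Δ0 s4=0 clk=0 s6=1 s1=0 s5=0 s0=0 s2=1 s3=0
t0.Δ1 s4=0 clk=1 s6=1 s1=0 s5=0 s0=0 s2=1 s3=0
t0.Δ2 s4=0 clk=1 s6=0 s1=0 s5=0 s0=0 s2=1 s3=0
t0.Δ3 s4=0 clk=1 s6=0 s1=0 s5=1 s0=0 s2=1 s3=0
t0.Δ4 s4=0 clk=1 s6=0 s1=0 s5=1 s0=0 s2=1 s3=1
t0.Δ5 s4=0 clk=1 s6=0 s1=0 s5=1 s0=1 s2=1 s3=1
t1.Δ0 s4=0 clk=1 s6=0 s1=0 s5=1 s0=1 s2=1 s3=1
t1.Δ1 s4=0 clk=0 s6=0 s1=0 s5=1 s0=1 s2=1 s3=1
t2.Δ0 s4=0 clk=0 s6=0 s1=0 s5=1 s0=1 s2=1 s3=1
t2.Δ1 s4=0 clk=1 s6=0 s1=0 s5=1 s0=1 s2=1 s3=1
t2.Δ2 s4=0 clk=1 s6=1 s1=0 s5=1 s0=1 s2=1 s3=1
t2.Δ3 s4=0 clk=1 s6=1 s1=0 s5=0 s0=1 s2=1 s3=1
t2.Δ4 s4=0 clk=1 s6=1 s1=0 s5=0 s0=1 s2=1 s3=0
t2.Δ5 s4=0 clk=1 s6=1 s1=0 s5=0 s0=0 s2=1 s3=0
t3.Δ0 s4=0 clk=1 s6=1 s1=0 s5=0 s0=0 s2=1 s3=0
t3.Δ1 s4=1 clk=0 s6=1 s1=1 s5=0 s0=0 s2=1 s3=0
t3.Δ2 s4=1 clk=0 s6=1 s1=1 s5=1 s0=1 s2=1 s3=0
t3.Δ3 s4=1 clk=0 s6=1 s1=1 s5=1 s0=1 s2=1 s3=1
t3.Δ4 s4=1 clk=0 s6=1 s1=1 s5=1 s0=0 s2=1 s3=1
t4.Δ0 s4=1 clk=0 s6=1 s1=1 s5=1 s0=0 s2=1 s3=1
t4.Δ1 s4=1 clk=1 s6=1 s1=1 s5=1 s0=0 s2=1 s3=1

4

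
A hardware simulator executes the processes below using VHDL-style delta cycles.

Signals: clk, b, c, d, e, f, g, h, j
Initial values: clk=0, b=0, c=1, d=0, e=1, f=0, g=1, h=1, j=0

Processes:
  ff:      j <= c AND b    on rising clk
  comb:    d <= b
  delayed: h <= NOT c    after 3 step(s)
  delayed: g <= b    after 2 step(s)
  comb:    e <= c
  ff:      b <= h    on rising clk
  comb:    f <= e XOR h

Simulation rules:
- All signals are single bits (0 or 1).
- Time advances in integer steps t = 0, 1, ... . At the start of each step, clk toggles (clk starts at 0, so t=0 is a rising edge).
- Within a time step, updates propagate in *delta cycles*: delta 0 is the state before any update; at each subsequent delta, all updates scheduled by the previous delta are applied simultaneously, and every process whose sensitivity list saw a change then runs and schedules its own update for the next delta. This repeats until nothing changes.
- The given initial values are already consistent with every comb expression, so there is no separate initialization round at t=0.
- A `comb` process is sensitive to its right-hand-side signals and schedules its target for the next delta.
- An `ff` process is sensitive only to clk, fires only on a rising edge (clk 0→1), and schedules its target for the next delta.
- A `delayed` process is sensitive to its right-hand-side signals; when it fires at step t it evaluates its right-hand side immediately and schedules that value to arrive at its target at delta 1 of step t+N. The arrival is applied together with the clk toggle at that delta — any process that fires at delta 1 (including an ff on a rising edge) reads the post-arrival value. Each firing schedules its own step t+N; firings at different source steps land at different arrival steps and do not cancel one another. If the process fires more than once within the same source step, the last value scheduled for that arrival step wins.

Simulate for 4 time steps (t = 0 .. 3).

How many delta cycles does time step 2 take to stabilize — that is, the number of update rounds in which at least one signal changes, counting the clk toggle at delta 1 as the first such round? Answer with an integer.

2

t=0 Δ0: c=1 d=0 clk=0 j=0 g=1 b=0 h=1 e=1 f=0
  Δ1: clk:0→1
  Δ2: b:0→1
  Δ3: d:0→1
  (3Δ to stable)
t=1 Δ0: c=1 d=1 clk=1 j=0 g=1 b=1 h=1 e=1 f=0
  Δ1: clk:1→0
  (1Δ to stable)
t=2 Δ0: c=1 d=1 clk=0 j=0 g=1 b=1 h=1 e=1 f=0
  Δ1: clk:0→1
  Δ2: j:0→1
  (2Δ to stable)
t=3 Δ0: c=1 d=1 clk=1 j=1 g=1 b=1 h=1 e=1 f=0
  Δ1: clk:1→0
  (1Δ to stable)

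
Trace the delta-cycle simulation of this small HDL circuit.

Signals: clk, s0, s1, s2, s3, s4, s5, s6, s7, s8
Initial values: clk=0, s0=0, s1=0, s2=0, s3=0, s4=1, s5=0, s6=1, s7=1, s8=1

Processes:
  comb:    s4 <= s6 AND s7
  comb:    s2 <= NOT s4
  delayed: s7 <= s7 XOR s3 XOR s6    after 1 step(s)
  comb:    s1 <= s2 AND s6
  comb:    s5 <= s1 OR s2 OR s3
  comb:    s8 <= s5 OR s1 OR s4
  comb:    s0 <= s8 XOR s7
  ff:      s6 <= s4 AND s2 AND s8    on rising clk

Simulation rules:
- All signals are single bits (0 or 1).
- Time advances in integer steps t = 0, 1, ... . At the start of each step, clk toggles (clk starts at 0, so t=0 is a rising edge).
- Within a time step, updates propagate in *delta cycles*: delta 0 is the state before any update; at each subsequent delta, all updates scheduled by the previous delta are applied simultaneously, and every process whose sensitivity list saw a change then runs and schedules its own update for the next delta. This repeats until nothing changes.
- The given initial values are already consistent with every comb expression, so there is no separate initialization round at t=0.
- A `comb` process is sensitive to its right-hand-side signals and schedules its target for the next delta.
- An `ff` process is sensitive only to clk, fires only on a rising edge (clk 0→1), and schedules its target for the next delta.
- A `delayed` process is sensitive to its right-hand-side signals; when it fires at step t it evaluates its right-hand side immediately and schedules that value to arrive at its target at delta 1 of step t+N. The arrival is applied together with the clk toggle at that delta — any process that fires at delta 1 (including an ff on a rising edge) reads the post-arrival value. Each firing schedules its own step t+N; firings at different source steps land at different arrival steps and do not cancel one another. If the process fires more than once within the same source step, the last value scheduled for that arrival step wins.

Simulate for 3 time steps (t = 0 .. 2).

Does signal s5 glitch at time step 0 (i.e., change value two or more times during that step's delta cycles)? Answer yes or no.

no

t0.Δ0 s6=1 s0=0 s4=1 s5=0 s3=0 s2=0 s1=0 s8=1 clk=0 s7=1
t0.Δ1 s6=1 s0=0 s4=1 s5=0 s3=0 s2=0 s1=0 s8=1 clk=1 s7=1
t0.Δ2 s6=0 s0=0 s4=1 s5=0 s3=0 s2=0 s1=0 s8=1 clk=1 s7=1
t0.Δ3 s6=0 s0=0 s4=0 s5=0 s3=0 s2=0 s1=0 s8=1 clk=1 s7=1
t0.Δ4 s6=0 s0=0 s4=0 s5=0 s3=0 s2=1 s1=0 s8=0 clk=1 s7=1
t0.Δ5 s6=0 s0=1 s4=0 s5=1 s3=0 s2=1 s1=0 s8=0 clk=1 s7=1
t0.Δ6 s6=0 s0=1 s4=0 s5=1 s3=0 s2=1 s1=0 s8=1 clk=1 s7=1
t0.Δ7 s6=0 s0=0 s4=0 s5=1 s3=0 s2=1 s1=0 s8=1 clk=1 s7=1
t1.Δ0 s6=0 s0=0 s4=0 s5=1 s3=0 s2=1 s1=0 s8=1 clk=1 s7=1
t1.Δ1 s6=0 s0=0 s4=0 s5=1 s3=0 s2=1 s1=0 s8=1 clk=0 s7=1
t2.Δ0 s6=0 s0=0 s4=0 s5=1 s3=0 s2=1 s1=0 s8=1 clk=0 s7=1
t2.Δ1 s6=0 s0=0 s4=0 s5=1 s3=0 s2=1 s1=0 s8=1 clk=1 s7=1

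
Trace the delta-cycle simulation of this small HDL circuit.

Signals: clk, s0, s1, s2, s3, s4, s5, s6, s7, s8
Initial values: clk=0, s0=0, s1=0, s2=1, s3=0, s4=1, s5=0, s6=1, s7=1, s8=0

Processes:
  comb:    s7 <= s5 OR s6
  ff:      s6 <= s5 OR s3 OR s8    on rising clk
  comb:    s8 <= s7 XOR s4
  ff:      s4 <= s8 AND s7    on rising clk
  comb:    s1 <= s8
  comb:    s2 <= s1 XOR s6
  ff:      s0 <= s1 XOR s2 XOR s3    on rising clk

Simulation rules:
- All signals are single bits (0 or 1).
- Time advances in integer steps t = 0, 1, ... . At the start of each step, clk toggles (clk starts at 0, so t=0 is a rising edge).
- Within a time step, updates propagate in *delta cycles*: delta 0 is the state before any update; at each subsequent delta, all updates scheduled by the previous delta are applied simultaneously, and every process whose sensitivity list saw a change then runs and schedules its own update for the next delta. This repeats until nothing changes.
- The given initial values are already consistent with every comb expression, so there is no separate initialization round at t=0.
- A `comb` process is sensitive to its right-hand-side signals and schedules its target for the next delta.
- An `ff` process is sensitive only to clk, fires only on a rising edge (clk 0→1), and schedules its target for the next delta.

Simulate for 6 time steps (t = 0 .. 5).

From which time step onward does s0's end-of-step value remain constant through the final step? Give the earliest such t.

2

t0.Δ0 s2=1 s6=1 s3=0 s1=0 s5=0 s0=0 s4=1 s8=0 s7=1 clk=0
t0.Δ1 s2=1 s6=1 s3=0 s1=0 s5=0 s0=0 s4=1 s8=0 s7=1 clk=1
t0.Δ2 s2=1 s6=0 s3=0 s1=0 s5=0 s0=1 s4=0 s8=0 s7=1 clk=1
t0.Δ3 s2=0 s6=0 s3=0 s1=0 s5=0 s0=1 s4=0 s8=1 s7=0 clk=1
t0.Δ4 s2=0 s6=0 s3=0 s1=1 s5=0 s0=1 s4=0 s8=0 s7=0 clk=1
t0.Δ5 s2=1 s6=0 s3=0 s1=0 s5=0 s0=1 s4=0 s8=0 s7=0 clk=1
t0.Δ6 s2=0 s6=0 s3=0 s1=0 s5=0 s0=1 s4=0 s8=0 s7=0 clk=1
t1.Δ0 s2=0 s6=0 s3=0 s1=0 s5=0 s0=1 s4=0 s8=0 s7=0 clk=1
t1.Δ1 s2=0 s6=0 s3=0 s1=0 s5=0 s0=1 s4=0 s8=0 s7=0 clk=0
t2.Δ0 s2=0 s6=0 s3=0 s1=0 s5=0 s0=1 s4=0 s8=0 s7=0 clk=0
t2.Δ1 s2=0 s6=0 s3=0 s1=0 s5=0 s0=1 s4=0 s8=0 s7=0 clk=1
t2.Δ2 s2=0 s6=0 s3=0 s1=0 s5=0 s0=0 s4=0 s8=0 s7=0 clk=1
t3.Δ0 s2=0 s6=0 s3=0 s1=0 s5=0 s0=0 s4=0 s8=0 s7=0 clk=1
t3.Δ1 s2=0 s6=0 s3=0 s1=0 s5=0 s0=0 s4=0 s8=0 s7=0 clk=0
t4.Δ0 s2=0 s6=0 s3=0 s1=0 s5=0 s0=0 s4=0 s8=0 s7=0 clk=0
t4.Δ1 s2=0 s6=0 s3=0 s1=0 s5=0 s0=0 s4=0 s8=0 s7=0 clk=1
t5.Δ0 s2=0 s6=0 s3=0 s1=0 s5=0 s0=0 s4=0 s8=0 s7=0 clk=1
t5.Δ1 s2=0 s6=0 s3=0 s1=0 s5=0 s0=0 s4=0 s8=0 s7=0 clk=0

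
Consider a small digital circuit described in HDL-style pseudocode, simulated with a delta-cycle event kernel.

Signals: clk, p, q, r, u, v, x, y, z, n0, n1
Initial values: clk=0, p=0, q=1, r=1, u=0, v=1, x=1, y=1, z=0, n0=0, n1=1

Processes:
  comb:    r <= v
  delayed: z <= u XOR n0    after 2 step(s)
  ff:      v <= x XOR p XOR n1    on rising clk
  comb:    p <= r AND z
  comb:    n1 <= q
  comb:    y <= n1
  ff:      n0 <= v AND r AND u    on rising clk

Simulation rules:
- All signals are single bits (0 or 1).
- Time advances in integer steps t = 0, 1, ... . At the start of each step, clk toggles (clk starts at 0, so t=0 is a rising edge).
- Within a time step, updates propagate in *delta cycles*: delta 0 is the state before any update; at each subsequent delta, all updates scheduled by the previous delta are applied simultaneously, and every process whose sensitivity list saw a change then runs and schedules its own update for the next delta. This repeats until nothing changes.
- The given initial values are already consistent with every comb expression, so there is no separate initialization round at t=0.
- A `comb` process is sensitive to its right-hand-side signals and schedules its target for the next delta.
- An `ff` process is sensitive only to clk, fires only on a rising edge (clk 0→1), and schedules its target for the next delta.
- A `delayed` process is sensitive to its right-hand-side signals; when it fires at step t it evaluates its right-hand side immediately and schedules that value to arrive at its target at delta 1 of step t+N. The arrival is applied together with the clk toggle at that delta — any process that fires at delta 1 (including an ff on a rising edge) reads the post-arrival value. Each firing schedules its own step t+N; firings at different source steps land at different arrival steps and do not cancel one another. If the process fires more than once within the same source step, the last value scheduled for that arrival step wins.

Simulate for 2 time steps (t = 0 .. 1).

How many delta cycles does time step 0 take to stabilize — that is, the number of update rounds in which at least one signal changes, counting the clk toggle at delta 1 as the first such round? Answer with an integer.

3

[bits: u,z,q,n1,p,x,y,v,n0,clk,r]
t=0: Δ0=00110111001 Δ1=00110111011 Δ2=00110110011 Δ3=00110110010 | 3Δ
t=1: Δ0=00110110010 Δ1=00110110000 | 1Δ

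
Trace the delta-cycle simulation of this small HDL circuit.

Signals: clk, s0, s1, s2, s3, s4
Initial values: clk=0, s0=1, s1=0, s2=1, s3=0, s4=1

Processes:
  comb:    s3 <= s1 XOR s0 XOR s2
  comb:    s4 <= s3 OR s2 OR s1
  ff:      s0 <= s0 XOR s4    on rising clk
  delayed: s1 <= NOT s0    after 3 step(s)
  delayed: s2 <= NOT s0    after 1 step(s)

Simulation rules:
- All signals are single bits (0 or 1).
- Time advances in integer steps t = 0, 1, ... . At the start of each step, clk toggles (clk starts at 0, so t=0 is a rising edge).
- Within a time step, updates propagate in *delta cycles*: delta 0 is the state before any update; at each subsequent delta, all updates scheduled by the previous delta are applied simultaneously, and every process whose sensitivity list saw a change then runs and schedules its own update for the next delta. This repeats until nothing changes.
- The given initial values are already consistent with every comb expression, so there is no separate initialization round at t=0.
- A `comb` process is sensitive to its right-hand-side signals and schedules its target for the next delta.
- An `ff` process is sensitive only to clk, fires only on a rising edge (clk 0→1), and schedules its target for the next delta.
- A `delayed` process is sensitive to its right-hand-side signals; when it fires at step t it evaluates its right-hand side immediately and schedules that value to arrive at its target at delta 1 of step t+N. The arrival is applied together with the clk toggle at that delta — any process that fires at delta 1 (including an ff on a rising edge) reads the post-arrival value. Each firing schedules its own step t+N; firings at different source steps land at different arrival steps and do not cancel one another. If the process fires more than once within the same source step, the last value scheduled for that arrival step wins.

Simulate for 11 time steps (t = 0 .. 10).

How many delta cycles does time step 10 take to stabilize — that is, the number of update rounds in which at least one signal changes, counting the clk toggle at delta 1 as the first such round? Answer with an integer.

[bits: clk,s1,s2,s0,s4,s3]
t=0: Δ0=001110 Δ1=101110 Δ2=101010 Δ3=101011 | 3Δ
t=1: Δ0=101011 Δ1=001011 | 1Δ
t=2: Δ0=001011 Δ1=101011 Δ2=101111 Δ3=101110 | 3Δ
t=3: Δ0=101110 Δ1=010110 | 1Δ
t=4: Δ0=010110 Δ1=110110 Δ2=110010 Δ3=110011 | 3Δ
t=5: Δ0=110011 Δ1=001011 | 1Δ
t=6: Δ0=001011 Δ1=101011 Δ2=101111 Δ3=101110 | 3Δ
t=7: Δ0=101110 Δ1=010110 | 1Δ
t=8: Δ0=010110 Δ1=110110 Δ2=110010 Δ3=110011 | 3Δ
t=9: Δ0=110011 Δ1=001011 | 1Δ
t=10: Δ0=001011 Δ1=101011 Δ2=101111 Δ3=101110 | 3Δ

3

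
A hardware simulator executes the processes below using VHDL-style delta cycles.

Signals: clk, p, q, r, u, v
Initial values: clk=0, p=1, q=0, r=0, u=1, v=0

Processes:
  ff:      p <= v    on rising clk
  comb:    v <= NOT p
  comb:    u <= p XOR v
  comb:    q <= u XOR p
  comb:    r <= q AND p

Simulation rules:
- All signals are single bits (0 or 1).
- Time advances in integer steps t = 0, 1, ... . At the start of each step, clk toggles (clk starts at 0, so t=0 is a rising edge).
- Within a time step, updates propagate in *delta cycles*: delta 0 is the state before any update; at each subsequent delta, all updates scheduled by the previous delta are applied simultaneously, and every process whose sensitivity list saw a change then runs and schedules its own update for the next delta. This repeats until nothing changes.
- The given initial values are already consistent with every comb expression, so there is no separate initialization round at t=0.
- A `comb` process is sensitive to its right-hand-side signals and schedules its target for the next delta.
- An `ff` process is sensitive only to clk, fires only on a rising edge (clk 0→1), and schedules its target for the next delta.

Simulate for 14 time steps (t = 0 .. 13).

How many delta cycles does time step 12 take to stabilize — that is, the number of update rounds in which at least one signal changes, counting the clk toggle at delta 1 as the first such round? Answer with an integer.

[bits: u,v,r,clk,q,p]
t=0: Δ0=100001 Δ1=100101 Δ2=100100 Δ3=010110 Δ4=110100 Δ5=110110 | 5Δ
t=1: Δ0=110110 Δ1=110010 | 1Δ
t=2: Δ0=110010 Δ1=110110 Δ2=110111 Δ3=001101 Δ4=100111 Δ5=101101 Δ6=100101 | 6Δ
t=3: Δ0=100101 Δ1=100001 | 1Δ
t=4: Δ0=100001 Δ1=100101 Δ2=100100 Δ3=010110 Δ4=110100 Δ5=110110 | 5Δ
t=5: Δ0=110110 Δ1=110010 | 1Δ
t=6: Δ0=110010 Δ1=110110 Δ2=110111 Δ3=001101 Δ4=100111 Δ5=101101 Δ6=100101 | 6Δ
t=7: Δ0=100101 Δ1=100001 | 1Δ
t=8: Δ0=100001 Δ1=100101 Δ2=100100 Δ3=010110 Δ4=110100 Δ5=110110 | 5Δ
t=9: Δ0=110110 Δ1=110010 | 1Δ
t=10: Δ0=110010 Δ1=110110 Δ2=110111 Δ3=001101 Δ4=100111 Δ5=101101 Δ6=100101 | 6Δ
t=11: Δ0=100101 Δ1=100001 | 1Δ
t=12: Δ0=100001 Δ1=100101 Δ2=100100 Δ3=010110 Δ4=110100 Δ5=110110 | 5Δ
t=13: Δ0=110110 Δ1=110010 | 1Δ

5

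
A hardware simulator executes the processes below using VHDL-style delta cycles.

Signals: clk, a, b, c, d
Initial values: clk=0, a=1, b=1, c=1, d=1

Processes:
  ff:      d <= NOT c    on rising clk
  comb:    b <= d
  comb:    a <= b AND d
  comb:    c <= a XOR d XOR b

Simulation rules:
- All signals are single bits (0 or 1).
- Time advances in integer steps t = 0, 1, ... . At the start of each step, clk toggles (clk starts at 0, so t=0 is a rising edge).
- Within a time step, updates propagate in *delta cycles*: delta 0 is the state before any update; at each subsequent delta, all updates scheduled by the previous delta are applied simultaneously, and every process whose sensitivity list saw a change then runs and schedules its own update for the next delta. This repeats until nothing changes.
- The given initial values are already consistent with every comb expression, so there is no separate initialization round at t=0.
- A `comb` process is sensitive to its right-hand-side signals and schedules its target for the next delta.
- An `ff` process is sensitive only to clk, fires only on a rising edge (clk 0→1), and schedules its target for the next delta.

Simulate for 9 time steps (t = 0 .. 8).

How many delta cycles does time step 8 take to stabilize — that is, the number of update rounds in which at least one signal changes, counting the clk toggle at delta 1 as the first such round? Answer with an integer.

[bits: a,b,c,clk,d]
t=0: Δ0=11101 Δ1=11111 Δ2=11110 Δ3=00010 | 3Δ
t=1: Δ0=00010 Δ1=00000 | 1Δ
t=2: Δ0=00000 Δ1=00010 Δ2=00011 Δ3=01111 Δ4=11011 Δ5=11111 | 5Δ
t=3: Δ0=11111 Δ1=11101 | 1Δ
t=4: Δ0=11101 Δ1=11111 Δ2=11110 Δ3=00010 | 3Δ
t=5: Δ0=00010 Δ1=00000 | 1Δ
t=6: Δ0=00000 Δ1=00010 Δ2=00011 Δ3=01111 Δ4=11011 Δ5=11111 | 5Δ
t=7: Δ0=11111 Δ1=11101 | 1Δ
t=8: Δ0=11101 Δ1=11111 Δ2=11110 Δ3=00010 | 3Δ

3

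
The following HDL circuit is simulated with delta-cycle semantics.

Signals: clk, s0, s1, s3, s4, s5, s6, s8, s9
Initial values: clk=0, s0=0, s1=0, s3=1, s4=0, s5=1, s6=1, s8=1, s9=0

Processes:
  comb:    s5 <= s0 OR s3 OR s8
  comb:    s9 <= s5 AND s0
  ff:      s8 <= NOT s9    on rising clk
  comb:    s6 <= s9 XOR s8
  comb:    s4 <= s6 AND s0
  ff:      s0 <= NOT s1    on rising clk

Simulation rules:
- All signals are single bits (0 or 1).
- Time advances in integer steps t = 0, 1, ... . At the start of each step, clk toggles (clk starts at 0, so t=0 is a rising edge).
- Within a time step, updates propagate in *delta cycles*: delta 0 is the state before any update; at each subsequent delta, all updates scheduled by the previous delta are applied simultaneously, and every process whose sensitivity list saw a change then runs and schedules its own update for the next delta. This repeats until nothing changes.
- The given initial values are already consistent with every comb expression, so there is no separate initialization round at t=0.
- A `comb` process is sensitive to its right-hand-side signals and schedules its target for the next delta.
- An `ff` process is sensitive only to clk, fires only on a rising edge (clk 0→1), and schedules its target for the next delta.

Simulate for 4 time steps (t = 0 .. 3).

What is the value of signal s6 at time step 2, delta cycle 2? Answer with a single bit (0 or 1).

0

t0.Δ0 s3=1 clk=0 s5=1 s8=1 s1=0 s9=0 s6=1 s0=0 s4=0
t0.Δ1 s3=1 clk=1 s5=1 s8=1 s1=0 s9=0 s6=1 s0=0 s4=0
t0.Δ2 s3=1 clk=1 s5=1 s8=1 s1=0 s9=0 s6=1 s0=1 s4=0
t0.Δ3 s3=1 clk=1 s5=1 s8=1 s1=0 s9=1 s6=1 s0=1 s4=1
t0.Δ4 s3=1 clk=1 s5=1 s8=1 s1=0 s9=1 s6=0 s0=1 s4=1
t0.Δ5 s3=1 clk=1 s5=1 s8=1 s1=0 s9=1 s6=0 s0=1 s4=0
t1.Δ0 s3=1 clk=1 s5=1 s8=1 s1=0 s9=1 s6=0 s0=1 s4=0
t1.Δ1 s3=1 clk=0 s5=1 s8=1 s1=0 s9=1 s6=0 s0=1 s4=0
t2.Δ0 s3=1 clk=0 s5=1 s8=1 s1=0 s9=1 s6=0 s0=1 s4=0
t2.Δ1 s3=1 clk=1 s5=1 s8=1 s1=0 s9=1 s6=0 s0=1 s4=0
t2.Δ2 s3=1 clk=1 s5=1 s8=0 s1=0 s9=1 s6=0 s0=1 s4=0
t2.Δ3 s3=1 clk=1 s5=1 s8=0 s1=0 s9=1 s6=1 s0=1 s4=0
t2.Δ4 s3=1 clk=1 s5=1 s8=0 s1=0 s9=1 s6=1 s0=1 s4=1
t3.Δ0 s3=1 clk=1 s5=1 s8=0 s1=0 s9=1 s6=1 s0=1 s4=1
t3.Δ1 s3=1 clk=0 s5=1 s8=0 s1=0 s9=1 s6=1 s0=1 s4=1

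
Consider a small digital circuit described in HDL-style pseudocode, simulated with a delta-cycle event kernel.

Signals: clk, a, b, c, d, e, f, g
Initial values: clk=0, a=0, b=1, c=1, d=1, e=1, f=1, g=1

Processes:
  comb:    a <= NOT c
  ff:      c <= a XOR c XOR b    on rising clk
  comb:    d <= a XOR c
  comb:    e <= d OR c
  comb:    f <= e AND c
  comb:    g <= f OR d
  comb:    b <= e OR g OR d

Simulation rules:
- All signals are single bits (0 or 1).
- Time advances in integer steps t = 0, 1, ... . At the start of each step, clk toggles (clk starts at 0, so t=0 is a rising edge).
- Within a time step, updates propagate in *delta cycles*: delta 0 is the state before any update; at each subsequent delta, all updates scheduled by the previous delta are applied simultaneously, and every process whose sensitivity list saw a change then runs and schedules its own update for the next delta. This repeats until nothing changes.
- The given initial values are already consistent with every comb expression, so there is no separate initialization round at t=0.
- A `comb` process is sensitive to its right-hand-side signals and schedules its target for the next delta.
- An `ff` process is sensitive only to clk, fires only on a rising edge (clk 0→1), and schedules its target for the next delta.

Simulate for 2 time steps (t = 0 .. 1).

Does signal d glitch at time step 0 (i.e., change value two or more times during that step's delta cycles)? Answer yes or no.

[bits: d,clk,e,b,a,c,f,g]
t=0: Δ0=10110111 Δ1=11110111 Δ2=11110011 Δ3=01111001 Δ4=11011000 Δ5=11111001 | 5Δ
t=1: Δ0=11111001 Δ1=10111001 | 1Δ

yes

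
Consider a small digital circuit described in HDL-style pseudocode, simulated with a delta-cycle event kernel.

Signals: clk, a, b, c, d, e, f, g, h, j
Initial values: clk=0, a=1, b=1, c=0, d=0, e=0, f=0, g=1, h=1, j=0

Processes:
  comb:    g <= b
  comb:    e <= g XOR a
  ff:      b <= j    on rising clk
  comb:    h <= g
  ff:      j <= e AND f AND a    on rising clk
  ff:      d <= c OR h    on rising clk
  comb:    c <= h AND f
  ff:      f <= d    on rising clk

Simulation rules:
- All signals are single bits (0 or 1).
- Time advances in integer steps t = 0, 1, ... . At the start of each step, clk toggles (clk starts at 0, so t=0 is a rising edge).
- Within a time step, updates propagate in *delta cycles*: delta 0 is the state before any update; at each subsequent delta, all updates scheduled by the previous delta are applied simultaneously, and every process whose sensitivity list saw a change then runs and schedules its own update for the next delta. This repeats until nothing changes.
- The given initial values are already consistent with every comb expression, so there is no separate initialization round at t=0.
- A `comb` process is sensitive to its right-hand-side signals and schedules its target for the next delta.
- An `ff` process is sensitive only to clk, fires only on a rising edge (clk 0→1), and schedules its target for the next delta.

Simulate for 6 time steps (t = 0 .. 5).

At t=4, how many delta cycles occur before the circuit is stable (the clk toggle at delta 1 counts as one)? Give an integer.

2

[bits: h,clk,d,b,a,g,f,c,e,j]
t=0: Δ0=1001110000 Δ1=1101110000 Δ2=1110110000 Δ3=1110100000 Δ4=0110100010 | 4Δ
t=1: Δ0=0110100010 Δ1=0010100010 | 1Δ
t=2: Δ0=0010100010 Δ1=0110100010 Δ2=0100101010 | 2Δ
t=3: Δ0=0100101010 Δ1=0000101010 | 1Δ
t=4: Δ0=0000101010 Δ1=0100101010 Δ2=0100100011 | 2Δ
t=5: Δ0=0100100011 Δ1=0000100011 | 1Δ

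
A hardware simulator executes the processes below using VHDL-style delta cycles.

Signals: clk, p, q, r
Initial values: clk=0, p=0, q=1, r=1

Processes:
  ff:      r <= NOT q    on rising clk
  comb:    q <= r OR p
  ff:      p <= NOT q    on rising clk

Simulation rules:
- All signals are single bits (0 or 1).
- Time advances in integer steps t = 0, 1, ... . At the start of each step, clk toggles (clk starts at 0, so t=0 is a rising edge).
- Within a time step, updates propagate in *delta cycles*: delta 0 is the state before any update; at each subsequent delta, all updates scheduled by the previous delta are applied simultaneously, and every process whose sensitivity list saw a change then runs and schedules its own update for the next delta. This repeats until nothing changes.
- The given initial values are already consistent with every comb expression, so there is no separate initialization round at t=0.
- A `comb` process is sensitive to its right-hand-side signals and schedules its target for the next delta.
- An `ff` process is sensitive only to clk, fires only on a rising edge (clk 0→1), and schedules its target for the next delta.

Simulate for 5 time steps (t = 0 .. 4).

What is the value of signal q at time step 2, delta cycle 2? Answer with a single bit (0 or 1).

[bits: clk,q,r,p]
t=0: Δ0=0110 Δ1=1110 Δ2=1100 Δ3=1000 | 3Δ
t=1: Δ0=1000 Δ1=0000 | 1Δ
t=2: Δ0=0000 Δ1=1000 Δ2=1011 Δ3=1111 | 3Δ
t=3: Δ0=1111 Δ1=0111 | 1Δ
t=4: Δ0=0111 Δ1=1111 Δ2=1100 Δ3=1000 | 3Δ

0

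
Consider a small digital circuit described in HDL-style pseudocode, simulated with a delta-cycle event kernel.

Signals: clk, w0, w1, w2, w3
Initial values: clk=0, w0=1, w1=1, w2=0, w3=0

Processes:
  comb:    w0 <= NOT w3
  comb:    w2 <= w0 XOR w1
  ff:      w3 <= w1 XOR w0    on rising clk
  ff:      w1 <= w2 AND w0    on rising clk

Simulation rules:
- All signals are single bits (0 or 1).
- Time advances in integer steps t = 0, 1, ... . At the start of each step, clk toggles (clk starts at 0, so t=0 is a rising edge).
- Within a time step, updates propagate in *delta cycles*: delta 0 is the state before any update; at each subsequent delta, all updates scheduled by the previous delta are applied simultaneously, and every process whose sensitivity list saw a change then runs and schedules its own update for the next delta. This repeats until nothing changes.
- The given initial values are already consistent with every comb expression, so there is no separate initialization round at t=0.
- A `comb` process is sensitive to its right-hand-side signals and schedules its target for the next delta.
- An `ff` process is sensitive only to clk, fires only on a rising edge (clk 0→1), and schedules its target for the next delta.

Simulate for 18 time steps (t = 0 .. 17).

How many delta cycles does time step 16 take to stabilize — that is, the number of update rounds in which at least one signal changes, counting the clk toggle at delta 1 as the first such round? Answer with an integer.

t=0 Δ0: clk=0 w0=1 w3=0 w1=1 w2=0
  Δ1: clk:0→1
  Δ2: w1:1→0
  Δ3: w2:0→1
  (3Δ to stable)
t=1 Δ0: clk=1 w0=1 w3=0 w1=0 w2=1
  Δ1: clk:1→0
  (1Δ to stable)
t=2 Δ0: clk=0 w0=1 w3=0 w1=0 w2=1
  Δ1: clk:0→1
  Δ2: w3:0→1, w1:0→1
  Δ3: w0:1→0, w2:1→0
  Δ4: w2:0→1
  (4Δ to stable)
t=3 Δ0: clk=1 w0=0 w3=1 w1=1 w2=1
  Δ1: clk:1→0
  (1Δ to stable)
t=4 Δ0: clk=0 w0=0 w3=1 w1=1 w2=1
  Δ1: clk:0→1
  Δ2: w1:1→0
  Δ3: w2:1→0
  (3Δ to stable)
t=5 Δ0: clk=1 w0=0 w3=1 w1=0 w2=0
  Δ1: clk:1→0
  (1Δ to stable)
t=6 Δ0: clk=0 w0=0 w3=1 w1=0 w2=0
  Δ1: clk:0→1
  Δ2: w3:1→0
  Δ3: w0:0→1
  Δ4: w2:0→1
  (4Δ to stable)
t=7 Δ0: clk=1 w0=1 w3=0 w1=0 w2=1
  Δ1: clk:1→0
  (1Δ to stable)
t=8 Δ0: clk=0 w0=1 w3=0 w1=0 w2=1
  Δ1: clk:0→1
  Δ2: w3:0→1, w1:0→1
  Δ3: w0:1→0, w2:1→0
  Δ4: w2:0→1
  (4Δ to stable)
t=9 Δ0: clk=1 w0=0 w3=1 w1=1 w2=1
  Δ1: clk:1→0
  (1Δ to stable)
t=10 Δ0: clk=0 w0=0 w3=1 w1=1 w2=1
  Δ1: clk:0→1
  Δ2: w1:1→0
  Δ3: w2:1→0
  (3Δ to stable)
t=11 Δ0: clk=1 w0=0 w3=1 w1=0 w2=0
  Δ1: clk:1→0
  (1Δ to stable)
t=12 Δ0: clk=0 w0=0 w3=1 w1=0 w2=0
  Δ1: clk:0→1
  Δ2: w3:1→0
  Δ3: w0:0→1
  Δ4: w2:0→1
  (4Δ to stable)
t=13 Δ0: clk=1 w0=1 w3=0 w1=0 w2=1
  Δ1: clk:1→0
  (1Δ to stable)
t=14 Δ0: clk=0 w0=1 w3=0 w1=0 w2=1
  Δ1: clk:0→1
  Δ2: w3:0→1, w1:0→1
  Δ3: w0:1→0, w2:1→0
  Δ4: w2:0→1
  (4Δ to stable)
t=15 Δ0: clk=1 w0=0 w3=1 w1=1 w2=1
  Δ1: clk:1→0
  (1Δ to stable)
t=16 Δ0: clk=0 w0=0 w3=1 w1=1 w2=1
  Δ1: clk:0→1
  Δ2: w1:1→0
  Δ3: w2:1→0
  (3Δ to stable)
t=17 Δ0: clk=1 w0=0 w3=1 w1=0 w2=0
  Δ1: clk:1→0
  (1Δ to stable)

3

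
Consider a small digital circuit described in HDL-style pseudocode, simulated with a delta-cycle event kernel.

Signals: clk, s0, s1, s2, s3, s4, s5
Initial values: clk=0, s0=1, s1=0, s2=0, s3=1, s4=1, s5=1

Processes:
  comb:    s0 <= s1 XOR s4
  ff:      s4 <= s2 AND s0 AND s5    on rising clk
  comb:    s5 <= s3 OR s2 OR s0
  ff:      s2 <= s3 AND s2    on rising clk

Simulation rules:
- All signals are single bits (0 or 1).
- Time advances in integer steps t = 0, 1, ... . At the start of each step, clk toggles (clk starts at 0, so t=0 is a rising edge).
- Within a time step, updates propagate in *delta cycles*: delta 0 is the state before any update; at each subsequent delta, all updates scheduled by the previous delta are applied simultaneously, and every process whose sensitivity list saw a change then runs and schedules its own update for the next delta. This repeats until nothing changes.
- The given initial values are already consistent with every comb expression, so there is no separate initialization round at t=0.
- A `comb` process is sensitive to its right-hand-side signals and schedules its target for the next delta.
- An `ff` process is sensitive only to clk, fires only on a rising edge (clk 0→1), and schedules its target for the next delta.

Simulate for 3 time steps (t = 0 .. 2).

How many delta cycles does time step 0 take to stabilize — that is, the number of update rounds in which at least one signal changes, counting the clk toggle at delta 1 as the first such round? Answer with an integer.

3

t=0 Δ0: s2=0 s1=0 s4=1 s3=1 clk=0 s5=1 s0=1
  Δ1: clk:0→1
  Δ2: s4:1→0
  Δ3: s0:1→0
  (3Δ to stable)
t=1 Δ0: s2=0 s1=0 s4=0 s3=1 clk=1 s5=1 s0=0
  Δ1: clk:1→0
  (1Δ to stable)
t=2 Δ0: s2=0 s1=0 s4=0 s3=1 clk=0 s5=1 s0=0
  Δ1: clk:0→1
  (1Δ to stable)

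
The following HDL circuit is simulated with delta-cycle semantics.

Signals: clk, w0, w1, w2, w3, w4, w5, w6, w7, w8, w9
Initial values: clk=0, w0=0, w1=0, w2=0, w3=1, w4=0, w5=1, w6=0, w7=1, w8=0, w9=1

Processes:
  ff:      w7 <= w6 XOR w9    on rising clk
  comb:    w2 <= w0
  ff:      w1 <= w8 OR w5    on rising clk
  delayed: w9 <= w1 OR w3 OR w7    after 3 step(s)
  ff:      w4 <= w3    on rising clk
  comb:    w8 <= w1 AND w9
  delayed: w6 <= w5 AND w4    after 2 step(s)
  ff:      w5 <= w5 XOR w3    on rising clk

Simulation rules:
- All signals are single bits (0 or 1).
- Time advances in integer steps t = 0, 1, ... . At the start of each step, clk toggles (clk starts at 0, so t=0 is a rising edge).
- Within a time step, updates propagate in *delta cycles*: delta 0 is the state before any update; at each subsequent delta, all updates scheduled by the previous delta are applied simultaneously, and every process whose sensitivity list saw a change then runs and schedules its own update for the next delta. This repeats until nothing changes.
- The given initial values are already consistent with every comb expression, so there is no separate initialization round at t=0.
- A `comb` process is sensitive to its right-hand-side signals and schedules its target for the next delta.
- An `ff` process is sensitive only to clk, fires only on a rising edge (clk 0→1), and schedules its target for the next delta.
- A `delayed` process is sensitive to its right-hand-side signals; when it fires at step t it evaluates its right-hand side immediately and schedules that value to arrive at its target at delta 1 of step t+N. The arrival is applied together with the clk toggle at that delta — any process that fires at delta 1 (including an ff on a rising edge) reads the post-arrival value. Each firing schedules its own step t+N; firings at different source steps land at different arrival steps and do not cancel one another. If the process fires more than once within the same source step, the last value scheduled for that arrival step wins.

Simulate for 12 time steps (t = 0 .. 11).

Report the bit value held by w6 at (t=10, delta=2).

0

[bits: w1,clk,w6,w4,w7,w2,w5,w8,w0,w3,w9]
t=0: Δ0=00001010011 Δ1=01001010011 Δ2=11011000011 Δ3=11011001011 | 3Δ
t=1: Δ0=11011001011 Δ1=10011001011 | 1Δ
t=2: Δ0=10011001011 Δ1=11011001011 Δ2=11011011011 | 2Δ
t=3: Δ0=11011011011 Δ1=10011011011 | 1Δ
t=4: Δ0=10011011011 Δ1=11111011011 Δ2=11110001011 | 2Δ
t=5: Δ0=11110001011 Δ1=10110001011 | 1Δ
t=6: Δ0=10110001011 Δ1=11010001011 Δ2=11011011011 | 2Δ
t=7: Δ0=11011011011 Δ1=10011011011 | 1Δ
t=8: Δ0=10011011011 Δ1=11111011011 Δ2=11110001011 | 2Δ
t=9: Δ0=11110001011 Δ1=10110001011 | 1Δ
t=10: Δ0=10110001011 Δ1=11010001011 Δ2=11011011011 | 2Δ
t=11: Δ0=11011011011 Δ1=10011011011 | 1Δ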